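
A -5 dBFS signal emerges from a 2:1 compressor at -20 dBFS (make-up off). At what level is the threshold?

-35 dBFS

Input is 30 dB above T (since output overshoot × R = input overshoot: (-20 − T)·2 = -5 − T gives T = -35 dBFS).
Check: -35 + (-5 − (-35))/2 = -35 + 15 = -20 dBFS. ✓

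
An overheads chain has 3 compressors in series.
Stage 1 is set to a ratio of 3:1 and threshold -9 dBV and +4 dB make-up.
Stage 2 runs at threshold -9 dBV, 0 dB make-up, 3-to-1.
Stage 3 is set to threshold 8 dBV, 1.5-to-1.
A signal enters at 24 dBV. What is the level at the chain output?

-4 dBV

Stage 1: overshoot 33 dB → 33/3 = 11 dB → 2 dBV; +4 dB make-up → 6 dBV.
Stage 2: 6 dBV is 15 dB over -9 dBV; at 3:1 that becomes 5 dB over, giving -4 dBV.
Stage 3: -4 dBV ≤ 8 dBV, so stage 3 doesn't engage; output -4 dBV.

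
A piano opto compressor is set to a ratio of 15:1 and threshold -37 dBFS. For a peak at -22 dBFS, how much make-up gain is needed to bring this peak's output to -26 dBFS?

Overshoot 15 dB → 15/15 = 1 dB after compression, so the compressed level is -37 + 1 = -36 dBFS.
Make-up = target − compressed = -26 − (-36) = 10 dB.

10 dB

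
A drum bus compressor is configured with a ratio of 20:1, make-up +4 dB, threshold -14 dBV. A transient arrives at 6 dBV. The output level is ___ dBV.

-9 dBV

The input is 20 dB above the -14 dBV threshold.
At 20:1 the overshoot is divided by 20, leaving 1 dB above threshold.
So the level is -14 + 1 = -13 dBV; make-up adds 4 dB, giving -9 dBV.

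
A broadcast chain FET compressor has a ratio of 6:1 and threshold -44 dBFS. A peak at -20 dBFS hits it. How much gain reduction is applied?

20 dB

-20 dBFS exceeds the threshold by 24 dB.
A 6:1 ratio leaves 4 dB of that excess.
Gain reduction = 24 − 4 = 20 dB.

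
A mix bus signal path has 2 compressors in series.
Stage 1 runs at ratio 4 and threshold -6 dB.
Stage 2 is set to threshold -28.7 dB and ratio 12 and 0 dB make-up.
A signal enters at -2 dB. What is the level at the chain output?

-26.725 dB

Stage 1: -2 dB is 4 dB over -6 dB; at 4:1 that becomes 1 dB over, giving -5 dB.
Stage 2: overshoot 23.7 dB → 23.7/12 = 1.975 dB → -26.725 dB.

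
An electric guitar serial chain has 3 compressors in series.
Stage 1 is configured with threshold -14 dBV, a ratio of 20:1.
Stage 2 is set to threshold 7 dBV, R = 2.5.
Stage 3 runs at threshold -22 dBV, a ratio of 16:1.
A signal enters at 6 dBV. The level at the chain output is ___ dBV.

Stage 1: 20 dB above -14 dBV, reduced 20:1 to 1 dB above → -13 dBV.
Stage 2: -13 dBV is at or below the 7 dBV threshold — no compression; output -13 dBV.
Stage 3: -13 dBV is 9 dB over -22 dBV; at 16:1 that becomes 0.5625 dB over, giving -21.4375 dBV.

-21.4375 dBV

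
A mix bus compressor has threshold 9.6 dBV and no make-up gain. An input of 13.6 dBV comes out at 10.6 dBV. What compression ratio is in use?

4:1

Input overshoot = 13.6 − 9.6 = 4 dB; output overshoot = 10.6 − 9.6 = 1 dB.
Ratio = 4 / 1 = 4.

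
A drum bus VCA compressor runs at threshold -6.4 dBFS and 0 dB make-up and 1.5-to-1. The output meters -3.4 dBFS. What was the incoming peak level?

Post-compression overshoot = -3.4 − (-6.4) = 3 dB.
Before 1.5:1 compression the overshoot was 3 × 1.5 = 4.5 dB, so input = -6.4 + 4.5 = -1.9 dBFS.

-1.9 dBFS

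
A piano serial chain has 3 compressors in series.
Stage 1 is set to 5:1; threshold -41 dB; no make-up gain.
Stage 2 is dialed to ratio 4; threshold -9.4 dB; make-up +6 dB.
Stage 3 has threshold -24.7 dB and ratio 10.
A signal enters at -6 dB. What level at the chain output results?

-28 dB

Stage 1: -6 dB is 35 dB over -41 dB; at 5:1 that becomes 7 dB over, giving -34 dB.
Stage 2: -34 dB ≤ -9.4 dB, so stage 2 doesn't engage; make-up brings it to -28 dB.
Stage 3: -28 dB ≤ -24.7 dB, so stage 3 doesn't engage; output -28 dB.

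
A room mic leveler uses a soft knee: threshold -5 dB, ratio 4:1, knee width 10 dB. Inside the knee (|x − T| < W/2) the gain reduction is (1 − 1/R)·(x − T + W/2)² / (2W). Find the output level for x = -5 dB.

-5.9375 dB

x − T + W/2 = -5 − (-5) + 5 = 5.
GR = (1 − 1/4) × 5² / 20 = 0.75 × 25 / 20 = 0.9375 dB.
Output = -5 − 0.9375 = -5.9375 dB.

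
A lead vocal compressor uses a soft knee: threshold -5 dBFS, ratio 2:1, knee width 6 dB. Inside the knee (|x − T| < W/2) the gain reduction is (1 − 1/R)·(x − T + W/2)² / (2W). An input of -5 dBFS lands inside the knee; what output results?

x − T + W/2 = -5 − (-5) + 3 = 3.
GR = (1 − 1/2) × 3² / 12 = 0.5 × 9 / 12 = 0.375 dB.
Output = -5 − 0.375 = -5.375 dBFS.

-5.375 dBFS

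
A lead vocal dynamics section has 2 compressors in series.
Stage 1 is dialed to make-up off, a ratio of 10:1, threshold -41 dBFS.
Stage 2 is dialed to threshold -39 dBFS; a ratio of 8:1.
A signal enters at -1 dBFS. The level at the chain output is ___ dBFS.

Stage 1: 40 dB above -41 dBFS, reduced 10:1 to 4 dB above → -37 dBFS.
Stage 2: overshoot 2 dB → 2/8 = 0.25 dB → -38.75 dBFS.

-38.75 dBFS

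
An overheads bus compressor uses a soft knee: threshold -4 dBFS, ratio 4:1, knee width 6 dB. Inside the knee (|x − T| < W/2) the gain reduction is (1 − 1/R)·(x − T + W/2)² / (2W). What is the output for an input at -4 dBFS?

-4.5625 dBFS

x − T + W/2 = -4 − (-4) + 3 = 3.
GR = (1 − 1/4) × 3² / 12 = 0.75 × 9 / 12 = 0.5625 dB.
Output = -4 − 0.5625 = -4.5625 dBFS.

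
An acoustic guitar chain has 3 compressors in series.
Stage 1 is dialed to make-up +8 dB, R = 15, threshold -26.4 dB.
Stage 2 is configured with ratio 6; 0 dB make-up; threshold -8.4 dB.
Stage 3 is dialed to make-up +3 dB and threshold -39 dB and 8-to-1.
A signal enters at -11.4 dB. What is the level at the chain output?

Stage 1: 15 dB above -26.4 dB, reduced 15:1 to 1 dB above → -25.4 dB; +8 dB make-up → -17.4 dB.
Stage 2: -17.4 dB ≤ -8.4 dB, so stage 2 doesn't engage; output -17.4 dB.
Stage 3: -17.4 dB is 21.6 dB over -39 dB; at 8:1 that becomes 2.7 dB over, giving -36.3 dB; +3 dB make-up → -33.3 dB.

-33.3 dB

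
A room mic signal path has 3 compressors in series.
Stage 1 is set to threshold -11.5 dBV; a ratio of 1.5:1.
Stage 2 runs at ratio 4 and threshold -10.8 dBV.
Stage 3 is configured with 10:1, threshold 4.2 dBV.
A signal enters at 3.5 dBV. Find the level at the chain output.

-8.475 dBV

Stage 1: overshoot 15 dB → 15/1.5 = 10 dB → -1.5 dBV.
Stage 2: 9.3 dB above -10.8 dBV, reduced 4:1 to 2.325 dB above → -8.475 dBV.
Stage 3: -8.475 dBV ≤ 4.2 dBV, so stage 3 doesn't engage; output -8.475 dBV.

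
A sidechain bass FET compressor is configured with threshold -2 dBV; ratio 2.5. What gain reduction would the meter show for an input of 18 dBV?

12 dB

The signal is 20 dB above threshold.
At 2.5:1, output sits 20/2.5 = 8 dB above threshold.
Gain reduction = 20 − 8 = 12 dB.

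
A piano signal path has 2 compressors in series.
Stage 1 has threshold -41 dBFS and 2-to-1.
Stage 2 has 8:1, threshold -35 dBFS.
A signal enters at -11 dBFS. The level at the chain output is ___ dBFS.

Stage 1: -11 dBFS is 30 dB over -41 dBFS; at 2:1 that becomes 15 dB over, giving -26 dBFS.
Stage 2: overshoot 9 dB → 9/8 = 1.125 dB → -33.875 dBFS.

-33.875 dBFS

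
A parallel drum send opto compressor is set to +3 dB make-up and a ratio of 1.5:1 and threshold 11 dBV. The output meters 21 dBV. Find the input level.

21.5 dBV

Remove make-up: 21 − 3 = 18 dBV.
Post-compression overshoot = 18 − 11 = 7 dB.
Undo the ratio: input overshoot = 7 × 1.5 = 10.5 dB, giving input = 21.5 dBV.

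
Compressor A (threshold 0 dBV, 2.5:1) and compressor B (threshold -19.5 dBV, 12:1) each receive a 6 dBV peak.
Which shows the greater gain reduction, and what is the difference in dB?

B, by 19.775 dB

A: 6 dB over, compressed to 2.4 dB over, so 3.6 dB of GR.
B: 25.5 dB over, compressed to 2.125 dB over, so 23.375 dB of GR.
B applies 19.775 dB more gain reduction.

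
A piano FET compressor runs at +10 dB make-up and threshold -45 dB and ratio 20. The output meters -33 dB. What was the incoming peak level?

-5 dB

Remove make-up: -33 − 10 = -43 dB.
The compressed level sits -43 − (-45) = 2 dB over threshold.
Input overshoot = R × output overshoot = 40 dB → input = -45 + 40 = -5 dB.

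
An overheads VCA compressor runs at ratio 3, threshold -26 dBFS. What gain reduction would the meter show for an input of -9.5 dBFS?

Overshoot = -9.5 − (-26) = 16.5 dB.
A 3:1 ratio leaves 5.5 dB of that excess.
Gain reduction = 16.5 − 5.5 = 11 dB.

11 dB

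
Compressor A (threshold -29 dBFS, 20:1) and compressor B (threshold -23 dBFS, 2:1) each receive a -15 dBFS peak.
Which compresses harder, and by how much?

A: GR = 14 − 14/20 = 13.3 dB.
B: GR = 8 − 8/2 = 4 dB.
Difference: 9.3 dB in favour of A.

A, by 9.3 dB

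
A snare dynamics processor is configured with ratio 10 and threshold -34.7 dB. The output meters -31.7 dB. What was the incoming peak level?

-4.7 dB

That's 3 dB above the -34.7 dB threshold.
Before 10:1 compression the overshoot was 3 × 10 = 30 dB, so input = -34.7 + 30 = -4.7 dB.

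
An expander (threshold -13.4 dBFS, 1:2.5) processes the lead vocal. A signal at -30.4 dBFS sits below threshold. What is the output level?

-55.9 dBFS

Undershoot = (-13.4) − (-30.4) = 17 dB.
At 1:2.5, that expands to 42.5 dB under threshold.
Output = -13.4 − 42.5 = -55.9 dBFS.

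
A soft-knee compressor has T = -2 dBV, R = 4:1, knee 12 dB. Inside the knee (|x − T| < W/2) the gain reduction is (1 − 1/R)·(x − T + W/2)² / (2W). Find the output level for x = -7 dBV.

-7.03125 dBV

x − T + W/2 = -7 − (-2) + 6 = 1.
GR = (1 − 1/4) × 1² / 24 = 0.75 × 1 / 24 = 0.03125 dB.
Output = -7 − 0.03125 = -7.03125 dBV.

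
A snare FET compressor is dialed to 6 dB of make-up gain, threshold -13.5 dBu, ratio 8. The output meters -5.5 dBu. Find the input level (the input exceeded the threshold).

2.5 dBu

Remove make-up: -5.5 − 6 = -11.5 dBu.
Post-compression overshoot = -11.5 − (-13.5) = 2 dB.
Input overshoot = R × output overshoot = 16 dB → input = -13.5 + 16 = 2.5 dBu.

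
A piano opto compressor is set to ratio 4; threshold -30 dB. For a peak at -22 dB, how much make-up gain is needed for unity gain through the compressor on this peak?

Without make-up, output = threshold + overshoot/4 = -30 + 2 = -28 dB.
Gap to target: 6 dB.

6 dB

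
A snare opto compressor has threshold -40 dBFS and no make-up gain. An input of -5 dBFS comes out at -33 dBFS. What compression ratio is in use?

5:1

Input overshoot = -5 − (-40) = 35 dB; output overshoot = -33 − (-40) = 7 dB.
Ratio = 35 / 7 = 5.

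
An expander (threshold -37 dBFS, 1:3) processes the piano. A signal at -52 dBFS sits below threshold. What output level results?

Below threshold, a 1:3 expander applies gain = (3−1)×(T − x) of attenuation.
(3−1) × 15 = 30 dB, so output = -52 − 30 = -82 dBFS.

-82 dBFS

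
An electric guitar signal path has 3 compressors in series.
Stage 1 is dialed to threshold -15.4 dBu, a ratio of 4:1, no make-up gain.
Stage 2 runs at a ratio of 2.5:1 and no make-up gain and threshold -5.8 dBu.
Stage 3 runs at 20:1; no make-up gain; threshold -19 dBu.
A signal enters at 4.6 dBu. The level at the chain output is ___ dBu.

-18.57 dBu

Stage 1: overshoot 20 dB → 20/4 = 5 dB → -10.4 dBu.
Stage 2: -10.4 dBu ≤ -5.8 dBu, so stage 2 doesn't engage; output -10.4 dBu.
Stage 3: -10.4 dBu is 8.6 dB over -19 dBu; at 20:1 that becomes 0.43 dB over, giving -18.57 dBu.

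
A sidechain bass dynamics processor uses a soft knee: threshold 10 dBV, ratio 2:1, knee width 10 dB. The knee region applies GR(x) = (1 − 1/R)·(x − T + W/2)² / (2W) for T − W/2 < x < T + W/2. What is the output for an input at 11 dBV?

x − T + W/2 = 11 − 10 + 5 = 6.
GR = (1 − 1/2) × 6² / 20 = 0.5 × 36 / 20 = 0.9 dB.
Output = 11 − 0.9 = 10.1 dBV.

10.1 dBV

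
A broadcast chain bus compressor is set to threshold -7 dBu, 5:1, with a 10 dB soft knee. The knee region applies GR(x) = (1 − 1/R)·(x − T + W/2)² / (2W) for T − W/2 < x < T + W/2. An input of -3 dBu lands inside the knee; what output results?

-6.24 dBu

x − T + W/2 = -3 − (-7) + 5 = 9.
GR = (1 − 1/5) × 9² / 20 = 0.8 × 81 / 20 = 3.24 dB.
Output = -3 − 3.24 = -6.24 dBu.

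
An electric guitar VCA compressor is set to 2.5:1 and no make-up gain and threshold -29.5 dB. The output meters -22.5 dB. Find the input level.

Post-compression overshoot = -22.5 − (-29.5) = 7 dB.
Undo the ratio: input overshoot = 7 × 2.5 = 17.5 dB, giving input = -12 dB.

-12 dB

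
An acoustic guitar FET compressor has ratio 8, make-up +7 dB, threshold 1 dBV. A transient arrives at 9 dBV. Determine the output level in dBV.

9 dBV

The input is 8 dB above the 1 dBV threshold.
The 8 dB excess becomes 1 dB after 8:1 reduction.
So the level is 1 + 1 = 2 dBV; make-up adds 7 dB, giving 9 dBV.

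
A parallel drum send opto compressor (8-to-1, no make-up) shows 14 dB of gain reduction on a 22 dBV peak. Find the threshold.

6 dBV

Gain reduction = 22 − 8 = 14 dB; output overshoot = GR / (R − 1) = 14 / 7 = 2 dB.
Threshold = output − output overshoot = 8 − 2 = 6 dBV.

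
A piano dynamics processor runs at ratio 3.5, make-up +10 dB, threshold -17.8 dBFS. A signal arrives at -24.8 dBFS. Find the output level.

-24.8 dBFS is 7 dB below the -17.8 dBFS threshold, so no gain reduction is applied.
Make-up gain adds 10 dB: -24.8 + 10 = -14.8 dBFS.

-14.8 dBFS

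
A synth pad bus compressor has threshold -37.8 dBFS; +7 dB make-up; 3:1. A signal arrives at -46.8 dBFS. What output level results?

-46.8 dBFS is 9 dB below the -37.8 dBFS threshold, so no gain reduction is applied.
Make-up gain adds 7 dB: -46.8 + 7 = -39.8 dBFS.

-39.8 dBFS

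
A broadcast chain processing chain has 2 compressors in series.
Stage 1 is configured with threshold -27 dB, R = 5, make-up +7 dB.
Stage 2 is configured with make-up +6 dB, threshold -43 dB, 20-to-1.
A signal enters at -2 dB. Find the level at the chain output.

-35.6 dB

Stage 1: 25 dB above -27 dB, reduced 5:1 to 5 dB above → -22 dB; +7 dB make-up → -15 dB.
Stage 2: overshoot 28 dB → 28/20 = 1.4 dB → -41.6 dB; +6 dB make-up → -35.6 dB.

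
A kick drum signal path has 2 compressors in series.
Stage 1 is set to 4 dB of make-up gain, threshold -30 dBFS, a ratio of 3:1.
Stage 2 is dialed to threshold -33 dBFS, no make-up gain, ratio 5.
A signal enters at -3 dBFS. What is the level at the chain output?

-29.8 dBFS

Stage 1: overshoot 27 dB → 27/3 = 9 dB → -21 dBFS; +4 dB make-up → -17 dBFS.
Stage 2: overshoot 16 dB → 16/5 = 3.2 dB → -29.8 dBFS.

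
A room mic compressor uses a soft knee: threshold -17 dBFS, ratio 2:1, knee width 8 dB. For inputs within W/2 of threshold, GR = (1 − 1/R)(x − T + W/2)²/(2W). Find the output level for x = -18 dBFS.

-18.28125 dBFS

x − T + W/2 = -18 − (-17) + 4 = 3.
GR = (1 − 1/2) × 3² / 16 = 0.5 × 9 / 16 = 0.28125 dB.
Output = -18 − 0.28125 = -18.28125 dBFS.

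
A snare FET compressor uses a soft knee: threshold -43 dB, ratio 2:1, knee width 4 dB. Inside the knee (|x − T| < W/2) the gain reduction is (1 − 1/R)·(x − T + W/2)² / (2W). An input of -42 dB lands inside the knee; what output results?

x − T + W/2 = -42 − (-43) + 2 = 3.
GR = (1 − 1/2) × 3² / 8 = 0.5 × 9 / 8 = 0.5625 dB.
Output = -42 − 0.5625 = -42.5625 dB.

-42.5625 dB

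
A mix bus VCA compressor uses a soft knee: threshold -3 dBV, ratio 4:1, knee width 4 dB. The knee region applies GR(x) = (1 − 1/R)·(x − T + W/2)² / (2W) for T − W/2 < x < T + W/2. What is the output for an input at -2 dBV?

x − T + W/2 = -2 − (-3) + 2 = 3.
GR = (1 − 1/4) × 3² / 8 = 0.75 × 9 / 8 = 0.84375 dB.
Output = -2 − 0.84375 = -2.84375 dBV.

-2.84375 dBV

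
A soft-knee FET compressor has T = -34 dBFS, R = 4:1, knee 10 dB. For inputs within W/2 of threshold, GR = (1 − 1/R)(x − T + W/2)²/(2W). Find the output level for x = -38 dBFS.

x − T + W/2 = -38 − (-34) + 5 = 1.
GR = (1 − 1/4) × 1² / 20 = 0.75 × 1 / 20 = 0.0375 dB.
Output = -38 − 0.0375 = -38.0375 dBFS.

-38.0375 dBFS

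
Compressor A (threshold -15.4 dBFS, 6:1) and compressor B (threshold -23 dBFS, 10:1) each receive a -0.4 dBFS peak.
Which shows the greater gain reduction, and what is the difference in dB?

B, by 7.84 dB

A: 15 dB over, compressed to 2.5 dB over, so 12.5 dB of GR.
B: 22.6 dB over, compressed to 2.26 dB over, so 20.34 dB of GR.
Difference: 7.84 dB in favour of B.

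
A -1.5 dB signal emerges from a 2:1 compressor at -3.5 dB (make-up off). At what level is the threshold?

-5.5 dB

Let T be the threshold. Output overshoot = (input overshoot)/R, so -3.5 − T = (-1.5 − T)/2.
2·(-3.5 − T) = -1.5 − T → 1·T = -7 − (-1.5) = -5.5.
T = -5.5/1 = -5.5 dB.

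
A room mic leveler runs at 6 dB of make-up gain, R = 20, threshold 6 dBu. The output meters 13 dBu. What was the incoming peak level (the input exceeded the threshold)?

26 dBu

Stripping the +6 dB make-up gives 7 dBu at the gain stage.
That's 1 dB above the 6 dBu threshold.
Input overshoot = R × output overshoot = 20 dB → input = 6 + 20 = 26 dBu.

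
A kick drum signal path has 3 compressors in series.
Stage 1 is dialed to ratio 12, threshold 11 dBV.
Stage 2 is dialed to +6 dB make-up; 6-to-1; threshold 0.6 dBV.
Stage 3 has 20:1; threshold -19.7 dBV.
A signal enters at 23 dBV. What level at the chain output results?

-18.29 dBV

Stage 1: 23 dBV is 12 dB over 11 dBV; at 12:1 that becomes 1 dB over, giving 12 dBV.
Stage 2: 12 dBV is 11.4 dB over 0.6 dBV; at 6:1 that becomes 1.9 dB over, giving 2.5 dBV; +6 dB make-up → 8.5 dBV.
Stage 3: overshoot 28.2 dB → 28.2/20 = 1.41 dB → -18.29 dBV.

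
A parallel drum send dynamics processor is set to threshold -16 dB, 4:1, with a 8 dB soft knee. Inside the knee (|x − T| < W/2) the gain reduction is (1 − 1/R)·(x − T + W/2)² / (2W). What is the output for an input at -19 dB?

-19.046875 dB

x − T + W/2 = -19 − (-16) + 4 = 1.
GR = (1 − 1/4) × 1² / 16 = 0.75 × 1 / 16 = 0.046875 dB.
Output = -19 − 0.046875 = -19.046875 dB.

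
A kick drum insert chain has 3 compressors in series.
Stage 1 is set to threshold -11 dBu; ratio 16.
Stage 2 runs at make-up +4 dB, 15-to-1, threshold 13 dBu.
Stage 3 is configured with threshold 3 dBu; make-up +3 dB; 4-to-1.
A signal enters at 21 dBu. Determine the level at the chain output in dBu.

-2 dBu

Stage 1: overshoot 32 dB → 32/16 = 2 dB → -9 dBu.
Stage 2: -9 dBu ≤ 13 dBu, so stage 2 doesn't engage; make-up brings it to -5 dBu.
Stage 3: -5 dBu is at or below the 3 dBu threshold — no compression; make-up brings it to -2 dBu.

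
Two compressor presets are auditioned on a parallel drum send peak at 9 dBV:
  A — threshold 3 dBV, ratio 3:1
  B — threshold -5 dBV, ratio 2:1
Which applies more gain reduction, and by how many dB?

B, by 3 dB

A: 6 dB over, compressed to 2 dB over, so 4 dB of GR.
B: 14 dB over, compressed to 7 dB over, so 7 dB of GR.
Difference: 3 dB in favour of B.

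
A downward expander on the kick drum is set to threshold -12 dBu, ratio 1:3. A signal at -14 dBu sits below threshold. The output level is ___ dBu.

Below threshold, a 1:3 expander applies gain = (3−1)×(T − x) of attenuation.
(3−1) × 2 = 4 dB, so output = -14 − 4 = -18 dBu.

-18 dBu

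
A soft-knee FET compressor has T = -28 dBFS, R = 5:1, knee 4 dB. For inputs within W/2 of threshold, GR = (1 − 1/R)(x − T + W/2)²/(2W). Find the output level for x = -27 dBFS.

-27.9 dBFS

x − T + W/2 = -27 − (-28) + 2 = 3.
GR = (1 − 1/5) × 3² / 8 = 0.8 × 9 / 8 = 0.9 dB.
Output = -27 − 0.9 = -27.9 dBFS.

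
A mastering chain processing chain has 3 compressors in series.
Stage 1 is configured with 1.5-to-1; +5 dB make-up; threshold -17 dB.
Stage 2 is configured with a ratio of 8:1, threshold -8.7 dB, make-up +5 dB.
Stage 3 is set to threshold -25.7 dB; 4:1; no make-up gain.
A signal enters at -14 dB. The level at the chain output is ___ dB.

-20.525 dB

Stage 1: -14 dB is 3 dB over -17 dB; at 1.5:1 that becomes 2 dB over, giving -15 dB; +5 dB make-up → -10 dB.
Stage 2: -10 dB ≤ -8.7 dB, so stage 2 doesn't engage; make-up brings it to -5 dB.
Stage 3: -5 dB is 20.7 dB over -25.7 dB; at 4:1 that becomes 5.175 dB over, giving -20.525 dB.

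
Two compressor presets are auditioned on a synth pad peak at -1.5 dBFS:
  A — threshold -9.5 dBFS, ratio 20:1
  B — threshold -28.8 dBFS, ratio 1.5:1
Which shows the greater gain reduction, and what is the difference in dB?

B, by 1.5 dB

A: GR = 8 − 8/20 = 7.6 dB.
B: GR = 27.3 − 27.3/1.5 = 9.1 dB.
Difference: 1.5 dB in favour of B.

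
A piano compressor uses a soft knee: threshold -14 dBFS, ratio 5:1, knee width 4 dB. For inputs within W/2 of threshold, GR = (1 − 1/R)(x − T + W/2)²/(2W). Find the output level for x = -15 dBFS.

x − T + W/2 = -15 − (-14) + 2 = 1.
GR = (1 − 1/5) × 1² / 8 = 0.8 × 1 / 8 = 0.1 dB.
Output = -15 − 0.1 = -15.1 dBFS.

-15.1 dBFS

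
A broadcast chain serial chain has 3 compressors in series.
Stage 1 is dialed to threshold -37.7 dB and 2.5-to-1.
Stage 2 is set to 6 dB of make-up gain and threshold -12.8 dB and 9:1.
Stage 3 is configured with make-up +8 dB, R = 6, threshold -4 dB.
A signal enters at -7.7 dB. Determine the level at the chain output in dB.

Stage 1: overshoot 30 dB → 30/2.5 = 12 dB → -25.7 dB.
Stage 2: -25.7 dB is at or below the -12.8 dB threshold — no compression; make-up brings it to -19.7 dB.
Stage 3: -19.7 dB is at or below the -4 dB threshold — no compression; make-up brings it to -11.7 dB.

-11.7 dB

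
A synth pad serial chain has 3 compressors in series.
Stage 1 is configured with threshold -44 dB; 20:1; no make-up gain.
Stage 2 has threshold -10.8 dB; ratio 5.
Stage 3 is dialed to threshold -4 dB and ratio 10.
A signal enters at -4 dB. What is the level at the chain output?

Stage 1: -4 dB is 40 dB over -44 dB; at 20:1 that becomes 2 dB over, giving -42 dB.
Stage 2: -42 dB is at or below the -10.8 dB threshold — no compression; output -42 dB.
Stage 3: -42 dB ≤ -4 dB, so stage 3 doesn't engage; output -42 dB.

-42 dB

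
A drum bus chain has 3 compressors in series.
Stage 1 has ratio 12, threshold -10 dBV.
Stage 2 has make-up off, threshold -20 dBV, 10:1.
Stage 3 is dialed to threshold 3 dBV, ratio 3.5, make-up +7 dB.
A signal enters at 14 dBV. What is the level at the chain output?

-11.8 dBV

Stage 1: overshoot 24 dB → 24/12 = 2 dB → -8 dBV.
Stage 2: -8 dBV is 12 dB over -20 dBV; at 10:1 that becomes 1.2 dB over, giving -18.8 dBV.
Stage 3: -18.8 dBV ≤ 3 dBV, so stage 3 doesn't engage; make-up brings it to -11.8 dBV.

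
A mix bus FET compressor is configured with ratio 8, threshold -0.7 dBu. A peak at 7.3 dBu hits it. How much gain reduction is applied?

7.3 dBu exceeds the threshold by 8 dB.
At 8:1, output sits 8/8 = 1 dB above threshold.
Gain reduction = 8 − 1 = 7 dB.

7 dB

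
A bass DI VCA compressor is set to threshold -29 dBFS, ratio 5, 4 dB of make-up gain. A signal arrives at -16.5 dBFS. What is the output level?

-16.5 dBFS sits 12.5 dB over threshold.
At 5:1 the overshoot is divided by 5, leaving 2.5 dB above threshold.
Output = -29 + 2.5 = -26.5 dBFS; make-up adds 4 dB, giving -22.5 dBFS.

-22.5 dBFS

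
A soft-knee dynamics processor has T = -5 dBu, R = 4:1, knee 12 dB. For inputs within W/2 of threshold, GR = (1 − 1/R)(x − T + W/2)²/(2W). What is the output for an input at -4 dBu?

-5.53125 dBu

x − T + W/2 = -4 − (-5) + 6 = 7.
GR = (1 − 1/4) × 7² / 24 = 0.75 × 49 / 24 = 1.53125 dB.
Output = -4 − 1.53125 = -5.53125 dBu.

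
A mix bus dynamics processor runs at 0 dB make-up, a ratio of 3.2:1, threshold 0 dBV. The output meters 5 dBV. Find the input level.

16 dBV

The compressed level sits 5 − 0 = 5 dB over threshold.
Undo the ratio: input overshoot = 5 × 3.2 = 16 dB, giving input = 16 dBV.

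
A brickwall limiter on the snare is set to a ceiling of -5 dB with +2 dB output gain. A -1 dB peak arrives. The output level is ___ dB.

At ∞:1, everything above -5 dB is held at the ceiling.
Output gain then adds 2 dB: -5 + 2 = -3 dB.

-3 dB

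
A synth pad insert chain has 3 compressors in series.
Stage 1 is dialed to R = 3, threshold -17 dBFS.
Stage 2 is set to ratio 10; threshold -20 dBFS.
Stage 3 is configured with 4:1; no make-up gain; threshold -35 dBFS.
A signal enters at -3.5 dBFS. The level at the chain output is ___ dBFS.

Stage 1: -3.5 dBFS is 13.5 dB over -17 dBFS; at 3:1 that becomes 4.5 dB over, giving -12.5 dBFS.
Stage 2: overshoot 7.5 dB → 7.5/10 = 0.75 dB → -19.25 dBFS.
Stage 3: 15.75 dB above -35 dBFS, reduced 4:1 to 3.9375 dB above → -31.0625 dBFS.

-31.0625 dBFS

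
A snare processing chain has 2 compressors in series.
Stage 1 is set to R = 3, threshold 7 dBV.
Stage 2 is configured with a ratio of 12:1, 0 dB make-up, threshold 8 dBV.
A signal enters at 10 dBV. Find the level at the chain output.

8 dBV

Stage 1: 3 dB above 7 dBV, reduced 3:1 to 1 dB above → 8 dBV.
Stage 2: 8 dBV is at or below the 8 dBV threshold — no compression; output 8 dBV.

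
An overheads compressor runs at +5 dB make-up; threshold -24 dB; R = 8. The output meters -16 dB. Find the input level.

Before make-up, the level was -16 − 5 = -21 dB.
The compressed level sits -21 − (-24) = 3 dB over threshold.
Before 8:1 compression the overshoot was 3 × 8 = 24 dB, so input = -24 + 24 = 0 dB.

0 dB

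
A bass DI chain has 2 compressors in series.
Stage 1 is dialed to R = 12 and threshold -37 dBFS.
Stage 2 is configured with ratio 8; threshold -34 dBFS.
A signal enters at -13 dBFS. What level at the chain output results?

Stage 1: overshoot 24 dB → 24/12 = 2 dB → -35 dBFS.
Stage 2: below threshold (-35 ≤ -34); passes unchanged; output -35 dBFS.

-35 dBFS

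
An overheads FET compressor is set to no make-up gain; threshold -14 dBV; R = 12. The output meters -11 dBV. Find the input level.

Post-compression overshoot = -11 − (-14) = 3 dB.
Input overshoot = R × output overshoot = 36 dB → input = -14 + 36 = 22 dBV.

22 dBV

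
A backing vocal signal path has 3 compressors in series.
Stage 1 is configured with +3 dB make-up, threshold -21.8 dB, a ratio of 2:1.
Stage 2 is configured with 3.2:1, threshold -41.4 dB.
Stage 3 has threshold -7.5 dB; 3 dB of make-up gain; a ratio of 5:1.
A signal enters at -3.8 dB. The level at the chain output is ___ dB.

Stage 1: overshoot 18 dB → 18/2 = 9 dB → -12.8 dB; +3 dB make-up → -9.8 dB.
Stage 2: -9.8 dB is 31.6 dB over -41.4 dB; at 3.2:1 that becomes 9.875 dB over, giving -31.525 dB.
Stage 3: -31.525 dB ≤ -7.5 dB, so stage 3 doesn't engage; make-up brings it to -28.525 dB.

-28.525 dB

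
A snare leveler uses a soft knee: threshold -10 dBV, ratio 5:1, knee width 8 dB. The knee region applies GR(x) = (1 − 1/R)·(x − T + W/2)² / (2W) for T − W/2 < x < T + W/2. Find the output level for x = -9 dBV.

-10.25 dBV

x − T + W/2 = -9 − (-10) + 4 = 5.
GR = (1 − 1/5) × 5² / 16 = 0.8 × 25 / 16 = 1.25 dB.
Output = -9 − 1.25 = -10.25 dBV.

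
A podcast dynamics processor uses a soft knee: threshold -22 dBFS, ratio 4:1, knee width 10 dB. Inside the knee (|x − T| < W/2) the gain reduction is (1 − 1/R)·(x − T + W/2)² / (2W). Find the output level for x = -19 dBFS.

x − T + W/2 = -19 − (-22) + 5 = 8.
GR = (1 − 1/4) × 8² / 20 = 0.75 × 64 / 20 = 2.4 dB.
Output = -19 − 2.4 = -21.4 dBFS.

-21.4 dBFS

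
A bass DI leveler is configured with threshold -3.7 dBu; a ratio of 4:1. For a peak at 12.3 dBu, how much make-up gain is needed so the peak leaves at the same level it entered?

12 dB

The peak compresses to -3.7 + 16/4 = 0.3 dBu.
To reach 12.3 dBu requires 12.3 − 0.3 = 12 dB of make-up.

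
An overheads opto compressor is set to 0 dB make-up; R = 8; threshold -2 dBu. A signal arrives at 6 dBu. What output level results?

-1 dBu

The input is 8 dB above the -2 dBu threshold.
8:1 compression reduces that to 8/8 = 1 dB over.
So the level is -2 + 1 = -1 dBu.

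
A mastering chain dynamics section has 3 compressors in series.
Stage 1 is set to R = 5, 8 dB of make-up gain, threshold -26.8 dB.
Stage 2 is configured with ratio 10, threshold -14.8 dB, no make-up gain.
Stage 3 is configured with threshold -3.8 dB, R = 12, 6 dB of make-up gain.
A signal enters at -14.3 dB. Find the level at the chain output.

-10.3 dB

Stage 1: overshoot 12.5 dB → 12.5/5 = 2.5 dB → -24.3 dB; +8 dB make-up → -16.3 dB.
Stage 2: -16.3 dB is at or below the -14.8 dB threshold — no compression; output -16.3 dB.
Stage 3: below threshold (-16.3 ≤ -3.8); passes unchanged; make-up brings it to -10.3 dB.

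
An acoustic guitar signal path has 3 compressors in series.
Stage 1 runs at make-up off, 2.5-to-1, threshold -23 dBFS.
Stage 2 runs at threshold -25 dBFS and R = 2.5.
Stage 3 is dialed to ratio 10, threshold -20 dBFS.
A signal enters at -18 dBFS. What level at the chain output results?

-23.4 dBFS

Stage 1: 5 dB above -23 dBFS, reduced 2.5:1 to 2 dB above → -21 dBFS.
Stage 2: -21 dBFS is 4 dB over -25 dBFS; at 2.5:1 that becomes 1.6 dB over, giving -23.4 dBFS.
Stage 3: below threshold (-23.4 ≤ -20); passes unchanged; output -23.4 dBFS.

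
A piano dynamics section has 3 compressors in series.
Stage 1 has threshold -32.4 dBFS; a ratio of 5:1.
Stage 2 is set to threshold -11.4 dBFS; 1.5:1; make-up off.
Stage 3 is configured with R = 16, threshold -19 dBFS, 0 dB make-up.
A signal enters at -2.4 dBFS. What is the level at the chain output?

Stage 1: 30 dB above -32.4 dBFS, reduced 5:1 to 6 dB above → -26.4 dBFS.
Stage 2: -26.4 dBFS is at or below the -11.4 dBFS threshold — no compression; output -26.4 dBFS.
Stage 3: below threshold (-26.4 ≤ -19); passes unchanged; output -26.4 dBFS.

-26.4 dBFS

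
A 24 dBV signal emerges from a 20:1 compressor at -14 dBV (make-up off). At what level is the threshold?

-16 dBV

Gain reduction = 24 − (-14) = 38 dB; output overshoot = GR / (R − 1) = 38 / 19 = 2 dB.
Threshold = output − output overshoot = -14 − 2 = -16 dBV.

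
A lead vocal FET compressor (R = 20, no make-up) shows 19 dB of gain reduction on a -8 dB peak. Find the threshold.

Input is 20 dB above T (since output overshoot × R = input overshoot: (-27 − T)·20 = -8 − T gives T = -28 dB).
Check: -28 + (-8 − (-28))/20 = -28 + 1 = -27 dB. ✓

-28 dB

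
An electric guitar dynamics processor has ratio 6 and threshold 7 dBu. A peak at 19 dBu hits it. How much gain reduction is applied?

Overshoot = 19 − 7 = 12 dB.
A 6:1 ratio leaves 2 dB of that excess.
So the signal is attenuated by 12 − 2 = 10 dB.

10 dB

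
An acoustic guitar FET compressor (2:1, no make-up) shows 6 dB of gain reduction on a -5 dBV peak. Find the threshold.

-17 dBV

Gain reduction = -5 − (-11) = 6 dB; output overshoot = GR / (R − 1) = 6 / 1 = 6 dB.
Threshold = output − output overshoot = -11 − 6 = -17 dBV.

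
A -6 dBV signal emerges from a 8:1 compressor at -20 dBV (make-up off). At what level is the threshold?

-22 dBV

Input is 16 dB above T (since output overshoot × R = input overshoot: (-20 − T)·8 = -6 − T gives T = -22 dBV).
Check: -22 + (-6 − (-22))/8 = -22 + 2 = -20 dBV. ✓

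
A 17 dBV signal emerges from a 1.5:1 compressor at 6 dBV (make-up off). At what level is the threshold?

-16 dBV

Gain reduction = 17 − 6 = 11 dB; output overshoot = GR / (R − 1) = 11 / 0.5 = 22 dB.
Threshold = output − output overshoot = 6 − 22 = -16 dBV.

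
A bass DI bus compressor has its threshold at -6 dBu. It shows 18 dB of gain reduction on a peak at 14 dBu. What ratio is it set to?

10:1

Input overshoot = 14 − (-6) = 20 dB.
Output overshoot = 20 − 18 = 2 dB.
Ratio = input overshoot / output overshoot = 20 / 2 = 10.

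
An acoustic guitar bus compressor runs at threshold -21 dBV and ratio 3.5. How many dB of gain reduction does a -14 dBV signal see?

The signal is 7 dB above threshold.
A 3.5:1 ratio leaves 2 dB of that excess.
So the signal is attenuated by 7 − 2 = 5 dB.

5 dB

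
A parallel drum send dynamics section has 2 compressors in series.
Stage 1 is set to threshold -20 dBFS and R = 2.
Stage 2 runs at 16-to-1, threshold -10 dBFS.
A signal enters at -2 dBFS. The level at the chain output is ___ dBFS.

-11 dBFS

Stage 1: -2 dBFS is 18 dB over -20 dBFS; at 2:1 that becomes 9 dB over, giving -11 dBFS.
Stage 2: below threshold (-11 ≤ -10); passes unchanged; output -11 dBFS.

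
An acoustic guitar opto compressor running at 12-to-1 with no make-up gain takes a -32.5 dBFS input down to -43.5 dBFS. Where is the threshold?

-44.5 dBFS

Gain reduction = -32.5 − (-43.5) = 11 dB; output overshoot = GR / (R − 1) = 11 / 11 = 1 dB.
Threshold = output − output overshoot = -43.5 − 1 = -44.5 dBFS.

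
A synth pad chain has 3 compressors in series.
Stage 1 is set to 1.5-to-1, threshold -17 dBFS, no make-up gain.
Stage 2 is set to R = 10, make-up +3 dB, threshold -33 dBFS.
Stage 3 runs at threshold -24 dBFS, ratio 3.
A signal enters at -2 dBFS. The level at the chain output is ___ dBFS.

-27.4 dBFS

Stage 1: overshoot 15 dB → 15/1.5 = 10 dB → -7 dBFS.
Stage 2: -7 dBFS is 26 dB over -33 dBFS; at 10:1 that becomes 2.6 dB over, giving -30.4 dBFS; +3 dB make-up → -27.4 dBFS.
Stage 3: -27.4 dBFS is at or below the -24 dBFS threshold — no compression; output -27.4 dBFS.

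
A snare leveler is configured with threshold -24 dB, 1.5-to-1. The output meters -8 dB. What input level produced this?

That's 16 dB above the -24 dB threshold.
Undo the ratio: input overshoot = 16 × 1.5 = 24 dB, giving input = 0 dB.

0 dB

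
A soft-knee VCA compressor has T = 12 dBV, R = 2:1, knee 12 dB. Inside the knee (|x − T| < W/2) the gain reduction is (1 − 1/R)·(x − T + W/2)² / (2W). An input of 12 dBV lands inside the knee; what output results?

x − T + W/2 = 12 − 12 + 6 = 6.
GR = (1 − 1/2) × 6² / 24 = 0.5 × 36 / 24 = 0.75 dB.
Output = 12 − 0.75 = 11.25 dBV.

11.25 dBV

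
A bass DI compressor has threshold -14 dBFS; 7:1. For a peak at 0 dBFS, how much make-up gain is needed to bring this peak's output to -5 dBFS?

Without make-up, output = threshold + overshoot/7 = -14 + 2 = -12 dBFS.
Gap to target: 7 dB.

7 dB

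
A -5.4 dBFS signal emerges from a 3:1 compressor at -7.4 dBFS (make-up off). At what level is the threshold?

Gain reduction = -5.4 − (-7.4) = 2 dB; output overshoot = GR / (R − 1) = 2 / 2 = 1 dB.
Threshold = output − output overshoot = -7.4 − 1 = -8.4 dBFS.

-8.4 dBFS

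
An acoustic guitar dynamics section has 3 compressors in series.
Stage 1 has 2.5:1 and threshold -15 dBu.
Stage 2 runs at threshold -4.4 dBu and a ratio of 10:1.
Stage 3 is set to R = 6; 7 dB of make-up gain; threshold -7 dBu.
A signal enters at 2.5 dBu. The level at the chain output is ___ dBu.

Stage 1: 2.5 dBu is 17.5 dB over -15 dBu; at 2.5:1 that becomes 7 dB over, giving -8 dBu.
Stage 2: -8 dBu ≤ -4.4 dBu, so stage 2 doesn't engage; output -8 dBu.
Stage 3: -8 dBu is at or below the -7 dBu threshold — no compression; make-up brings it to -1 dBu.

-1 dBu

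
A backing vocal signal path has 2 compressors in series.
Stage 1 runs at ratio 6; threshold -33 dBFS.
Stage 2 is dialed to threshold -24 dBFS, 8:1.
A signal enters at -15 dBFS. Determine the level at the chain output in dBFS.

Stage 1: -15 dBFS is 18 dB over -33 dBFS; at 6:1 that becomes 3 dB over, giving -30 dBFS.
Stage 2: -30 dBFS ≤ -24 dBFS, so stage 2 doesn't engage; output -30 dBFS.

-30 dBFS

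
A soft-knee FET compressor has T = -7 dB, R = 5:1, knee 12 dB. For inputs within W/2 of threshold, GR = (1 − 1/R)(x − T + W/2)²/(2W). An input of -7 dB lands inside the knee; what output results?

-8.2 dB

x − T + W/2 = -7 − (-7) + 6 = 6.
GR = (1 − 1/5) × 6² / 24 = 0.8 × 36 / 24 = 1.2 dB.
Output = -7 − 1.2 = -8.2 dB.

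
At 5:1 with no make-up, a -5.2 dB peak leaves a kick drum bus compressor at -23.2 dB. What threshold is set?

Let T be the threshold. Output overshoot = (input overshoot)/R, so -23.2 − T = (-5.2 − T)/5.
5·(-23.2 − T) = -5.2 − T → 4·T = -116 − (-5.2) = -110.8.
T = -110.8/4 = -27.7 dB.

-27.7 dB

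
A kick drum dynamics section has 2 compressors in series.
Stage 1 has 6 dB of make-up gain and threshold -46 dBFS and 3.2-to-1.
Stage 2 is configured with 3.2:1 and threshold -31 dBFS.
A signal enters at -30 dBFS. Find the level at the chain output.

Stage 1: -30 dBFS is 16 dB over -46 dBFS; at 3.2:1 that becomes 5 dB over, giving -41 dBFS; +6 dB make-up → -35 dBFS.
Stage 2: -35 dBFS is at or below the -31 dBFS threshold — no compression; output -35 dBFS.

-35 dBFS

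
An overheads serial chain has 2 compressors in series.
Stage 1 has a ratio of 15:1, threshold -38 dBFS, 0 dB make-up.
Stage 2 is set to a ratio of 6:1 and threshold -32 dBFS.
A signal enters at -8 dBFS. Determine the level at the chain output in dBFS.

-36 dBFS

Stage 1: overshoot 30 dB → 30/15 = 2 dB → -36 dBFS.
Stage 2: below threshold (-36 ≤ -32); passes unchanged; output -36 dBFS.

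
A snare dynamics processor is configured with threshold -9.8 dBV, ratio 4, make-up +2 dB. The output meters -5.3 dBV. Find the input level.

Before make-up, the level was -5.3 − 2 = -7.3 dBV.
Post-compression overshoot = -7.3 − (-9.8) = 2.5 dB.
Undo the ratio: input overshoot = 2.5 × 4 = 10 dB, giving input = 0.2 dBV.

0.2 dBV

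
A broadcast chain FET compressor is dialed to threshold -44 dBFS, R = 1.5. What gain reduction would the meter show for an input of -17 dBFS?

The signal is 27 dB above threshold.
After 1.5:1 compression the overshoot becomes 27/1.5 = 18 dB.
So the signal is attenuated by 27 − 18 = 9 dB.

9 dB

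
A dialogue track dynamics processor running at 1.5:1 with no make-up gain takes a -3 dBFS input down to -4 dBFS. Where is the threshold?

-6 dBFS

Gain reduction = -3 − (-4) = 1 dB; output overshoot = GR / (R − 1) = 1 / 0.5 = 2 dB.
Threshold = output − output overshoot = -4 − 2 = -6 dBFS.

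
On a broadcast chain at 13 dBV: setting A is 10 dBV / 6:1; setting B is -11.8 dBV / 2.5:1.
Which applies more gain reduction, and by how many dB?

B, by 12.38 dB

A: overshoot 3 dB → output overshoot 0.5 dB → GR 2.5 dB.
B: overshoot 24.8 dB → output overshoot 9.92 dB → GR 14.88 dB.
Difference: 12.38 dB in favour of B.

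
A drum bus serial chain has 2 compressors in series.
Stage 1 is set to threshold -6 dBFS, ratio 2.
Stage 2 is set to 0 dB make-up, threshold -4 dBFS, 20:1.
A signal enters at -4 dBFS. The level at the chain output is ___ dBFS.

Stage 1: 2 dB above -6 dBFS, reduced 2:1 to 1 dB above → -5 dBFS.
Stage 2: below threshold (-5 ≤ -4); passes unchanged; output -5 dBFS.

-5 dBFS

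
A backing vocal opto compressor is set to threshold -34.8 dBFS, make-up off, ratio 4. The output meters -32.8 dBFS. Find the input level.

-26.8 dBFS

The compressed level sits -32.8 − (-34.8) = 2 dB over threshold.
Before 4:1 compression the overshoot was 2 × 4 = 8 dB, so input = -34.8 + 8 = -26.8 dBFS.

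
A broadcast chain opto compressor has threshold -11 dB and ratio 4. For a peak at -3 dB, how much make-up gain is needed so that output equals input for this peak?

Without make-up, output = threshold + overshoot/4 = -11 + 2 = -9 dB.
Gap to target: 6 dB.

6 dB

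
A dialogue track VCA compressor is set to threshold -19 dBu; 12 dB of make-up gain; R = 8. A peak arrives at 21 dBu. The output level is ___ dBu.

-2 dBu

The input is 40 dB above the -19 dBu threshold.
At 8:1 the overshoot is divided by 8, leaving 5 dB above threshold.
That puts the output at -14 dBu; make-up adds 12 dB, giving -2 dBu.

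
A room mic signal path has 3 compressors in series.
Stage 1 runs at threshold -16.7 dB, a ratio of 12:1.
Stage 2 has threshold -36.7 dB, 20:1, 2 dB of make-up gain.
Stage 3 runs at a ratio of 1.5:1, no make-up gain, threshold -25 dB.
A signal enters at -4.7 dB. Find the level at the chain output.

-33.65 dB

Stage 1: 12 dB above -16.7 dB, reduced 12:1 to 1 dB above → -15.7 dB.
Stage 2: -15.7 dB is 21 dB over -36.7 dB; at 20:1 that becomes 1.05 dB over, giving -35.65 dB; +2 dB make-up → -33.65 dB.
Stage 3: -33.65 dB is at or below the -25 dB threshold — no compression; output -33.65 dB.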